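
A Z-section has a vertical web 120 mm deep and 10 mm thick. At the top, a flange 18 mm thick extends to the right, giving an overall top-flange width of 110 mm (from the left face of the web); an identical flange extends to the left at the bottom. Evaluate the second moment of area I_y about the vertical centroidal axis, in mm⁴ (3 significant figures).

Break the section into simple shapes (no overlaps), measuring from the bottom-left corner of the bounding box.
Web: 10 × 120, A = 1 200 mm², x = 105 mm, Ī = 10 000 mm⁴.
Top flange (beyond web): 100 × 18, A = 1 800 mm², x = 160 mm, Ī = 1 500 000 mm⁴.
Bottom flange (beyond web): 100 × 18, A = 1 800 mm², x = 50 mm, Ī = 1 500 000 mm⁴.
Centroid: x̄ = ΣA·x / ΣA = 105 mm.
Transfer each piece to the vertical centroidal axis using Ī + A·d² with d = x − 105:
  web: d = 0 mm → contributes +10 000 mm⁴
  top flange (beyond web): d = 55 mm → contributes +6 945 000 mm⁴
  bottom flange (beyond web): d = -55 mm → contributes +6 945 000 mm⁴
Total I = 13 900 000 mm⁴.

I_y ≈ 1.39 × 10⁷ mm⁴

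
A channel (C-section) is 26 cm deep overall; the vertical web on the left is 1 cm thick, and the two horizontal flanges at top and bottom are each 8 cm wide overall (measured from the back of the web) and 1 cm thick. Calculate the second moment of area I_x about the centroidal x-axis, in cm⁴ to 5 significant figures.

Split into non-overlapping primitives; take the origin at the lower-left of the bounding box.
Web: 1 × 26, A = 26 cm², y = 13 cm, Ī = 1464.667 cm⁴.
Top flange (beyond web): 7 × 1, A = 7 cm², y = 25.5 cm, Ī = 0.5833333 cm⁴.
Bottom flange (beyond web): 7 × 1, A = 7 cm², y = 0.5 cm, Ī = 0.5833333 cm⁴.
By symmetry the centroid is at mid-height, ȳ = 13 cm.
Transfer each piece to the centroidal x-axis using Ī + A·d² with d = y − 13:
  web: d = 0 cm → contributes +1464.667 cm⁴
  top flange (beyond web): d = 12.5 cm → contributes +1094.333 cm⁴
  bottom flange (beyond web): d = -12.5 cm → contributes +1094.333 cm⁴
Total I = 3653.333 cm⁴.

I_x ≈ 3653.3 cm⁴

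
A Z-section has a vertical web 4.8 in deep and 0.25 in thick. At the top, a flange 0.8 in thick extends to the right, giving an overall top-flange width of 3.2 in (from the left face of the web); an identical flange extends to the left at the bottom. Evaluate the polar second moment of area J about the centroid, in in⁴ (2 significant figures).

J ≈ 37 in⁴

Treat the section as a set of non-overlapping primitives; coordinates are from the bounding-box lower-left.
Web: 0.25 × 4.8, A = 1.2 in², y = 2.4 in, Ī = 2.304 in⁴.
Top flange (beyond web): 2.95 × 0.8, A = 2.36 in², y = 4.4 in, Ī = 0.1259 in⁴.
Bottom flange (beyond web): 2.95 × 0.8, A = 2.36 in², y = 0.4 in, Ī = 0.1259 in⁴.
Centroid: ȳ = ΣA·y / ΣA = 2.4 in.
Transfer each piece to the centroidal x-axis using Ī + A·d² with d = y − 2.4:
  web: d = 0 in → contributes +2.304 in⁴
  top flange (beyond web): d = 2 in → contributes +9.566 in⁴
  bottom flange (beyond web): d = -2 in → contributes +9.566 in⁴
Total I = 21.44 in⁴.
For the y-axis: x̄ = 3.075 in.
Repeating about the centroidal y-axis gives I_y = 15.51 in⁴.
Polar second moment: J = I_x + I_y = 36.95 in⁴.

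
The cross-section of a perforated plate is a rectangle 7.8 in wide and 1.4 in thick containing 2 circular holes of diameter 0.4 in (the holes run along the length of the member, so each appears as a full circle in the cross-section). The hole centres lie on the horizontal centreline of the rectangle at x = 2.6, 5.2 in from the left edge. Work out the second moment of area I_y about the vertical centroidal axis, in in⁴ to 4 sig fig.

I_y ≈ 54.94 in⁴

Treat the section as a set of non-overlapping primitives; coordinates are from the bounding-box lower-left.
Plate: 7.8 × 1.4, A = 10.92 in², x = 3.9 in, Ī = 55.3644 in⁴.
Hole 1 (subtracted): ⌀0.4, A = 0.125664 in², x = 2.6 in, Ī = 0.00125664 in⁴.
Hole 2 (subtracted): ⌀0.4, A = 0.125664 in², x = 5.2 in, Ī = 0.00125664 in⁴.
By symmetry the centroid is at mid-width, x̄ = 3.9 in.
Transfer each piece to the vertical centroidal axis using Ī + A·d² with d = x − 3.9:
  plate: d = 0 in → contributes +55.3644 in⁴
  hole 1: d = -1.3 in → contributes −0.213628 in⁴
  hole 2: d = 1.3 in → contributes −0.213628 in⁴
Total I = 54.9371 in⁴.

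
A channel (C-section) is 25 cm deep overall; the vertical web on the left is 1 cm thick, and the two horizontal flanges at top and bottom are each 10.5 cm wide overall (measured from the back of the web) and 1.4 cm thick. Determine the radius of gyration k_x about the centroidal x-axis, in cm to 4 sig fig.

Treat the section as a set of non-overlapping primitives; coordinates are from the bounding-box lower-left.
Web: 1 × 25, A = 25 cm², y = 12.5 cm, Ī = 1302.08 cm⁴.
Top flange (beyond web): 9.5 × 1.4, A = 13.3 cm², y = 24.3 cm, Ī = 2.17233 cm⁴.
Bottom flange (beyond web): 9.5 × 1.4, A = 13.3 cm², y = 0.7 cm, Ī = 2.17233 cm⁴.
By symmetry the centroid is at mid-height, ȳ = 12.5 cm.
Transfer each piece to the centroidal x-axis using Ī + A·d² with d = y − 12.5:
  web: d = 0 cm → contributes +1302.08 cm⁴
  top flange (beyond web): d = 11.8 cm → contributes +1854.06 cm⁴
  bottom flange (beyond web): d = -11.8 cm → contributes +1854.06 cm⁴
Total I = 5010.21 cm⁴.
Radius of gyration: k = √(I/A) = √(5010.21 / 51.6) = 9.85379 cm.

k_x ≈ 9.854 cm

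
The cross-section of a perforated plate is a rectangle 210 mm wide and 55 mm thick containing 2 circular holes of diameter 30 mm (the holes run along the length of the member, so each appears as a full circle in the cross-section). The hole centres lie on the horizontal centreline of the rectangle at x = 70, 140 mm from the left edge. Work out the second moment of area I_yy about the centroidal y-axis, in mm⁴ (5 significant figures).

Decompose the section into non-overlapping parts with the origin at the bottom-left of its bounding rectangle.
Plate: 210 × 55, A = 11 550 mm², x = 105 mm, Ī = 42 446 250 mm⁴.
Hole 1 (subtracted): ⌀30, A = 706.8583 mm², x = 70 mm, Ī = 39760.78 mm⁴.
Hole 2 (subtracted): ⌀30, A = 706.8583 mm², x = 140 mm, Ī = 39760.78 mm⁴.
By symmetry the centroid is at mid-width, x̄ = 105 mm.
Transfer each piece to the centroidal y-axis using Ī + A·d² with d = x − 105:
  plate: d = 0 mm → contributes +42 446 250 mm⁴
  hole 1: d = -35 mm → contributes −905662.3 mm⁴
  hole 2: d = 35 mm → contributes −905662.3 mm⁴
Total I = 40 634 925 mm⁴.

I_yy ≈ 4.0635 × 10⁷ mm⁴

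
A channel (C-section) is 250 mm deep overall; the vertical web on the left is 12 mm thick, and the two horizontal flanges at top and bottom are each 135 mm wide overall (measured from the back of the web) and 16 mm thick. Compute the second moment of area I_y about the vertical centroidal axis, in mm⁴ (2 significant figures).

I_y ≈ 1.3 × 10⁷ mm⁴

Break the section into simple shapes (no overlaps), measuring from the bottom-left corner of the bounding box.
Web: 12 × 250, A = 3 000 mm², x = 6 mm, Ī = 36 000 mm⁴.
Top flange (beyond web): 123 × 16, A = 1 968 mm², x = 73.5 mm, Ī = 2 481 156 mm⁴.
Bottom flange (beyond web): 123 × 16, A = 1 968 mm², x = 73.5 mm, Ī = 2 481 156 mm⁴.
Centroid: x̄ = ΣA·x / ΣA = 44.3 mm.
Transfer each piece to the vertical centroidal axis using Ī + A·d² with d = x − 44.3:
  web: d = -38.3 mm → contributes +4 437 704 mm⁴
  top flange (beyond web): d = 29.2 mm → contributes +4 158 635 mm⁴
  bottom flange (beyond web): d = 29.2 mm → contributes +4 158 635 mm⁴
Total I = 12 754 973 mm⁴.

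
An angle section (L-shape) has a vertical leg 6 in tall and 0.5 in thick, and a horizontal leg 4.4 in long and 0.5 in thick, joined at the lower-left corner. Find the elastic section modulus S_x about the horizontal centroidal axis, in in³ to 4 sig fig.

S_x ≈ 4.403 in³

Treat the section as a set of non-overlapping primitives; coordinates are from the bounding-box lower-left.
Vertical leg: 0.5 × 6, A = 3 in², y = 3 in, Ī = 9 in⁴.
Horizontal leg (remainder): 3.9 × 0.5, A = 1.95 in², y = 0.25 in, Ī = 0.040625 in⁴.
Centroid: ȳ = ΣA·y / ΣA = 1.91667 in.
Transfer each piece to the horizontal centroidal axis using Ī + A·d² with d = y − 1.91667:
  vertical leg: d = 1.08333 in → contributes +12.5208 in⁴
  horizontal leg (remainder): d = -1.66667 in → contributes +5.45729 in⁴
Total I = 17.9781 in⁴.
Extreme fibre distance c = 4.08333 in; S = I/c = 4.40281 in³.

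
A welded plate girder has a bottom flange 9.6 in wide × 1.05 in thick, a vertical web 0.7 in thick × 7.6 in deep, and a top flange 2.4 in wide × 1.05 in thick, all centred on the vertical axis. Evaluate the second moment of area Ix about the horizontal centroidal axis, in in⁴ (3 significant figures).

Ix ≈ 203 in⁴

Treat the section as a set of non-overlapping primitives; coordinates are from the bounding-box lower-left.
Bottom plate: 9.6 × 1.05, A = 10.08 in², y = 0.525 in, Ī = 0.9261 in⁴.
Web plate: 0.7 × 7.6, A = 5.32 in², y = 4.85 in, Ī = 25.607 in⁴.
Top plate: 2.4 × 1.05, A = 2.52 in², y = 9.175 in, Ī = 0.23153 in⁴.
Centroid: ȳ = ΣA·y / ΣA = 3.0254 in.
Transfer each piece to the horizontal centroidal axis using Ī + A·d² with d = y − 3.0254:
  bottom plate: d = -2.5004 in → contributes +63.946 in⁴
  web plate: d = 1.8246 in → contributes +43.318 in⁴
  top plate: d = 6.1496 in → contributes +95.532 in⁴
Total I = 202.8 in⁴.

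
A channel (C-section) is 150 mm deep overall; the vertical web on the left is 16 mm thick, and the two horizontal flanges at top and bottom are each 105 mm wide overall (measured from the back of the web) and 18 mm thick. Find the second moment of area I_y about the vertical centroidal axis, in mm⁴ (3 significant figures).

I_y ≈ 5.95 × 10⁶ mm⁴

Split into non-overlapping primitives; take the origin at the lower-left of the bounding box.
Web: 16 × 150, A = 2 400 mm², x = 8 mm, Ī = 51 200 mm⁴.
Top flange (beyond web): 89 × 18, A = 1 602 mm², x = 60.5 mm, Ī = 1 057 454 mm⁴.
Bottom flange (beyond web): 89 × 18, A = 1 602 mm², x = 60.5 mm, Ī = 1 057 454 mm⁴.
Centroid: x̄ = ΣA·x / ΣA = 38.016 mm.
Transfer each piece to the vertical centroidal axis using Ī + A·d² with d = x − 38.016:
  web: d = -30.016 mm → contributes +2 213 513 mm⁴
  top flange (beyond web): d = 22.484 mm → contributes +1 867 309 mm⁴
  bottom flange (beyond web): d = 22.484 mm → contributes +1 867 309 mm⁴
Total I = 5 948 131 mm⁴.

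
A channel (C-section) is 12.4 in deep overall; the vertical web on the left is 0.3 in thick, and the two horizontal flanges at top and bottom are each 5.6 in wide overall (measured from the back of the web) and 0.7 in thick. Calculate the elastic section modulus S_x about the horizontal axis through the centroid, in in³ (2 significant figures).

Treat the section as a set of non-overlapping primitives; coordinates are from the bounding-box lower-left.
Web: 0.3 × 12.4, A = 3.72 in², y = 6.2 in, Ī = 47.67 in⁴.
Top flange (beyond web): 5.3 × 0.7, A = 3.71 in², y = 12.05 in, Ī = 0.1515 in⁴.
Bottom flange (beyond web): 5.3 × 0.7, A = 3.71 in², y = 0.35 in, Ī = 0.1515 in⁴.
By symmetry the centroid is at mid-height, ȳ = 6.2 in.
Transfer each piece to the horizontal axis through the centroid using Ī + A·d² with d = y − 6.2:
  web: d = 0 in → contributes +47.67 in⁴
  top flange (beyond web): d = 5.85 in → contributes +127.1 in⁴
  bottom flange (beyond web): d = -5.85 in → contributes +127.1 in⁴
Total I = 301.9 in⁴.
Extreme fibre distance c = 6.2 in; S = I/c = 48.69 in³.

S_x ≈ 49 in³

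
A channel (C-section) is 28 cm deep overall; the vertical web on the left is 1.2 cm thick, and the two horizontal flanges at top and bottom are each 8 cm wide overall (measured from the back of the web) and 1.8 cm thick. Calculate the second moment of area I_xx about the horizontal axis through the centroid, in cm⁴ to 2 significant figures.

I_xx ≈ 6400 cm⁴

Treat the section as a set of non-overlapping primitives; coordinates are from the bounding-box lower-left.
Web: 1.2 × 28, A = 33.6 cm², y = 14 cm, Ī = 2 195 cm⁴.
Top flange (beyond web): 6.8 × 1.8, A = 12.24 cm², y = 27.1 cm, Ī = 3.305 cm⁴.
Bottom flange (beyond web): 6.8 × 1.8, A = 12.24 cm², y = 0.9 cm, Ī = 3.305 cm⁴.
By symmetry the centroid is at mid-height, ȳ = 14 cm.
Transfer each piece to the horizontal axis through the centroid using Ī + A·d² with d = y − 14:
  web: d = 0 cm → contributes +2 195 cm⁴
  top flange (beyond web): d = 13.1 cm → contributes +2 104 cm⁴
  bottom flange (beyond web): d = -13.1 cm → contributes +2 104 cm⁴
Total I = 6 403 cm⁴.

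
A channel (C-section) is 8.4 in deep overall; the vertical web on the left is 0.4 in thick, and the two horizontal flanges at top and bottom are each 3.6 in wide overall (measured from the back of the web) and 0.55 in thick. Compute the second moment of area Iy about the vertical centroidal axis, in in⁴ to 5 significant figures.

Break the section into simple shapes (no overlaps), measuring from the bottom-left corner of the bounding box.
Web: 0.4 × 8.4, A = 3.36 in², x = 0.2 in, Ī = 0.0448 in⁴.
Top flange (beyond web): 3.2 × 0.55, A = 1.76 in², x = 2 in, Ī = 1.501867 in⁴.
Bottom flange (beyond web): 3.2 × 0.55, A = 1.76 in², x = 2 in, Ī = 1.501867 in⁴.
Centroid: x̄ = ΣA·x / ΣA = 1.12093 in.
Transfer each piece to the vertical centroidal axis using Ī + A·d² with d = x − 1.12093:
  web: d = -0.9209302 in → contributes +2.894458 in⁴
  top flange (beyond web): d = 0.8790698 in → contributes +2.861931 in⁴
  bottom flange (beyond web): d = 0.8790698 in → contributes +2.861931 in⁴
Total I = 8.618319 in⁴.

Iy ≈ 8.6183 in⁴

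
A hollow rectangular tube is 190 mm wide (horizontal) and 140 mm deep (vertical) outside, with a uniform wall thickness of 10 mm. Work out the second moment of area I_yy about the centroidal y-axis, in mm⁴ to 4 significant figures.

Split into non-overlapping primitives; take the origin at the lower-left of the bounding box.
Outer rectangle: 190 × 140, A = 26 600 mm², x = 95 mm, Ī = 80 021 667 mm⁴.
Inner void (subtracted): 170 × 120, A = 20 400 mm², x = 95 mm, Ī = 49 130 000 mm⁴.
By symmetry the centroid is at mid-width, x̄ = 95 mm.
All pieces are centred on the centroidal y-axis, so I = ΣĪ (holes subtracted) = 30 891 667 mm⁴.

I_yy ≈ 3.089 × 10⁷ mm⁴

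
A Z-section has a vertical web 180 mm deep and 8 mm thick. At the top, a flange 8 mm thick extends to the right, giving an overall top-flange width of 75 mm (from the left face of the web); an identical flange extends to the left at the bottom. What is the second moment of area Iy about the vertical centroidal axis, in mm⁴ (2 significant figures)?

Break the section into simple shapes (no overlaps), measuring from the bottom-left corner of the bounding box.
Web: 8 × 180, A = 1 440 mm², x = 71 mm, Ī = 7 680 mm⁴.
Top flange (beyond web): 67 × 8, A = 536 mm², x = 108.5 mm, Ī = 200 509 mm⁴.
Bottom flange (beyond web): 67 × 8, A = 536 mm², x = 33.5 mm, Ī = 200 509 mm⁴.
Centroid: x̄ = ΣA·x / ΣA = 71 mm.
Transfer each piece to the vertical centroidal axis using Ī + A·d² with d = x − 71:
  web: d = 0 mm → contributes +7 680 mm⁴
  top flange (beyond web): d = 37.5 mm → contributes +954 259 mm⁴
  bottom flange (beyond web): d = -37.5 mm → contributes +954 259 mm⁴
Total I = 1 916 197 mm⁴.

Iy ≈ 1.9 × 10⁶ mm⁴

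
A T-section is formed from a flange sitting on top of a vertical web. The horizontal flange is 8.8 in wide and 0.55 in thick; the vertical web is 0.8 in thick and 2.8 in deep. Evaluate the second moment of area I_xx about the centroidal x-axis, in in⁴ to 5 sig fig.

I_xx ≈ 5.8817 in⁴

Decompose the section into non-overlapping parts with the origin at the bottom-left of its bounding rectangle.
Flange: 8.8 × 0.55, A = 4.84 in², y = 3.075 in, Ī = 0.1220083 in⁴.
Web: 0.8 × 2.8, A = 2.24 in², y = 1.4 in, Ī = 1.463467 in⁴.
Centroid: ȳ = ΣA·y / ΣA = 2.545056 in.
Transfer each piece to the centroidal x-axis using Ī + A·d² with d = y − 2.545056:
  flange: d = 0.5299435 in → contributes +1.481274 in⁴
  web: d = -1.145056 in → contributes +4.400452 in⁴
Total I = 5.881727 in⁴.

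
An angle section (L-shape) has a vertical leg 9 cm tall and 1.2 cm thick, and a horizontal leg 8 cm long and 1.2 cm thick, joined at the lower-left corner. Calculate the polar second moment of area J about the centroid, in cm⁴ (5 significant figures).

J ≈ 251.69 cm⁴

Split into non-overlapping primitives; take the origin at the lower-left of the bounding box.
Vertical leg: 1.2 × 9, A = 10.8 cm², y = 4.5 cm, Ī = 72.9 cm⁴.
Horizontal leg (remainder): 6.8 × 1.2, A = 8.16 cm², y = 0.6 cm, Ī = 0.9792 cm⁴.
Centroid: ȳ = ΣA·y / ΣA = 2.821519 cm.
Transfer each piece to the centroidal x-axis using Ī + A·d² with d = y − 2.821519:
  vertical leg: d = 1.678481 cm → contributes +103.3268 cm⁴
  horizontal leg (remainder): d = -2.221519 cm → contributes +41.25 cm⁴
Total I = 144.5768 cm⁴.
For the y-axis: x̄ = 2.321519 cm.
Repeating about the centroidal y-axis gives I_y = 107.1088 cm⁴.
Polar second moment: J = I_x + I_y = 251.6856 cm⁴.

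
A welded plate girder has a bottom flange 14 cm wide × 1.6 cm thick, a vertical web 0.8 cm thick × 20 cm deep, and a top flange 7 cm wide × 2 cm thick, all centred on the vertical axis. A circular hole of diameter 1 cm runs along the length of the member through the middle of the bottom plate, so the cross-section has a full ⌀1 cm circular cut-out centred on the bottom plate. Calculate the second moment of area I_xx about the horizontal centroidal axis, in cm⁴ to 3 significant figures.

Decompose the section into non-overlapping parts with the origin at the bottom-left of its bounding rectangle.
Bottom plate: 14 × 1.6, A = 22.4 cm², y = 0.8 cm, Ī = 4.7787 cm⁴.
Web plate: 0.8 × 20, A = 16 cm², y = 11.6 cm, Ī = 533.33 cm⁴.
Top plate: 7 × 2, A = 14 cm², y = 22.6 cm, Ī = 4.6667 cm⁴.
Hole (subtracted): ⌀1, A = 0.7854 cm², y = 0.8 cm, Ī = 0.049087 cm⁴.
Centroid: ȳ = ΣA·y / ΣA = 10.061 cm.
Transfer each piece to the horizontal centroidal axis using Ī + A·d² with d = y − 10.061:
  bottom plate: d = -9.2609 cm → contributes +1925.9 cm⁴
  web plate: d = 1.5391 cm → contributes +571.23 cm⁴
  top plate: d = 12.539 cm → contributes +2205.9 cm⁴
  hole: d = -9.2609 cm → contributes −67.409 cm⁴
Total I = 4635.6 cm⁴.

I_xx ≈ 4640 cm⁴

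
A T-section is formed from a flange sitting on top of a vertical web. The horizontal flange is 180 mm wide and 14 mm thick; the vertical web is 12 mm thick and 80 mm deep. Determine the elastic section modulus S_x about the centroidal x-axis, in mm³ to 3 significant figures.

Split into non-overlapping primitives; take the origin at the lower-left of the bounding box.
Flange: 180 × 14, A = 2 520 mm², y = 87 mm, Ī = 41 160 mm⁴.
Web: 12 × 80, A = 960 mm², y = 40 mm, Ī = 512 000 mm⁴.
Centroid: ȳ = ΣA·y / ΣA = 74.034 mm.
Transfer each piece to the centroidal x-axis using Ī + A·d² with d = y − 74.034:
  flange: d = 12.966 mm → contributes +464 784 mm⁴
  web: d = -34.034 mm → contributes +1 624 012 mm⁴
Total I = 2 088 796 mm⁴.
Extreme fibre distance c = 74.034 mm; S = I/c = 28 214 mm³.

S_x ≈ 2.82 × 10⁴ mm³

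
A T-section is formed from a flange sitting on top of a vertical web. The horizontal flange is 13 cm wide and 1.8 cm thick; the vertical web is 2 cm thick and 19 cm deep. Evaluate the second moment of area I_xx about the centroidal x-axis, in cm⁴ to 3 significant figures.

I_xx ≈ 2720 cm⁴

Split into non-overlapping primitives; take the origin at the lower-left of the bounding box.
Flange: 13 × 1.8, A = 23.4 cm², y = 19.9 cm, Ī = 6.318 cm⁴.
Web: 2 × 19, A = 38 cm², y = 9.5 cm, Ī = 1143.2 cm⁴.
Centroid: ȳ = ΣA·y / ΣA = 13.464 cm.
Transfer each piece to the centroidal x-axis using Ī + A·d² with d = y − 13.464:
  flange: d = 6.4365 cm → contributes +975.74 cm⁴
  web: d = -3.9635 cm → contributes +1740.1 cm⁴
Total I = 2715.9 cm⁴.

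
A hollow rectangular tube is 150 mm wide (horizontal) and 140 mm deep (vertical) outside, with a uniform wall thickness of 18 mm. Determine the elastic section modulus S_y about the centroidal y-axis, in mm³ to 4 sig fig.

Split into non-overlapping primitives; take the origin at the lower-left of the bounding box.
Outer rectangle: 150 × 140, A = 21 000 mm², x = 75 mm, Ī = 39 375 000 mm⁴.
Inner void (subtracted): 114 × 104, A = 11 856 mm², x = 75 mm, Ī = 12 840 048 mm⁴.
By symmetry the centroid is at mid-width, x̄ = 75 mm.
All pieces are centred on the centroidal y-axis, so I = ΣĪ (holes subtracted) = 26 534 952 mm⁴.
Extreme fibre distance c = 75 mm; S = I/c = 353 799 mm³.

S_y ≈ 3.538 × 10⁵ mm³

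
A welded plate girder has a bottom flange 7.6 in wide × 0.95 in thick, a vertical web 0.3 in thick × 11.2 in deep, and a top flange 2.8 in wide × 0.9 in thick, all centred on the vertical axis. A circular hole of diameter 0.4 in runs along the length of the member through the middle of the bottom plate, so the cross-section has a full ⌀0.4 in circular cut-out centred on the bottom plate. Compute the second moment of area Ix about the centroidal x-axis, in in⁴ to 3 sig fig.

Ix ≈ 330 in⁴

Break the section into simple shapes (no overlaps), measuring from the bottom-left corner of the bounding box.
Bottom plate: 7.6 × 0.95, A = 7.22 in², y = 0.475 in, Ī = 0.543 in⁴.
Web plate: 0.3 × 11.2, A = 3.36 in², y = 6.55 in, Ī = 35.123 in⁴.
Top plate: 2.8 × 0.9, A = 2.52 in², y = 12.6 in, Ī = 0.1701 in⁴.
Hole (subtracted): ⌀0.4, A = 0.12566 in², y = 0.475 in, Ī = 0.0012566 in⁴.
Centroid: ȳ = ΣA·y / ΣA = 4.4033 in.
Transfer each piece to the centroidal x-axis using Ī + A·d² with d = y − 4.4033:
  bottom plate: d = -3.9283 in → contributes +111.96 in⁴
  web plate: d = 2.1467 in → contributes +50.607 in⁴
  top plate: d = 8.1967 in → contributes +169.48 in⁴
  hole: d = -3.9283 in → contributes −1.9404 in⁴
Total I = 330.1 in⁴.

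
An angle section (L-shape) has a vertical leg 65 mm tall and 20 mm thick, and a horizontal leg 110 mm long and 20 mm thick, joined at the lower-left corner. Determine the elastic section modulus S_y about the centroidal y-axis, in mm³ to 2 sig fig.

S_y ≈ 5.2 × 10⁴ mm³

Break the section into simple shapes (no overlaps), measuring from the bottom-left corner of the bounding box.
Vertical leg: 20 × 65, A = 1 300 mm², x = 10 mm, Ī = 43 333 mm⁴.
Horizontal leg (remainder): 90 × 20, A = 1 800 mm², x = 65 mm, Ī = 1 215 000 mm⁴.
Centroid: x̄ = ΣA·x / ΣA = 41.94 mm.
Transfer each piece to the centroidal y-axis using Ī + A·d² with d = x − 41.94:
  vertical leg: d = -31.94 mm → contributes +1 369 171 mm⁴
  horizontal leg (remainder): d = 23.06 mm → contributes +2 172 549 mm⁴
Total I = 3 541 720 mm⁴.
Extreme fibre distance c = 68.06 mm; S = I/c = 52 035 mm³.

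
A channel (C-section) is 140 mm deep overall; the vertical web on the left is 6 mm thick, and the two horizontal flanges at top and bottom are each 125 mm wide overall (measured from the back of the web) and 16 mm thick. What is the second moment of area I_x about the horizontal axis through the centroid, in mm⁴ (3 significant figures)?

I_x ≈ 1.61 × 10⁷ mm⁴

Break the section into simple shapes (no overlaps), measuring from the bottom-left corner of the bounding box.
Web: 6 × 140, A = 840 mm², y = 70 mm, Ī = 1 372 000 mm⁴.
Top flange (beyond web): 119 × 16, A = 1 904 mm², y = 132 mm, Ī = 40 619 mm⁴.
Bottom flange (beyond web): 119 × 16, A = 1 904 mm², y = 8 mm, Ī = 40 619 mm⁴.
By symmetry the centroid is at mid-height, ȳ = 70 mm.
Transfer each piece to the horizontal axis through the centroid using Ī + A·d² with d = y − 70:
  web: d = 0 mm → contributes +1 372 000 mm⁴
  top flange (beyond web): d = 62 mm → contributes +7 359 595 mm⁴
  bottom flange (beyond web): d = -62 mm → contributes +7 359 595 mm⁴
Total I = 16 091 189 mm⁴.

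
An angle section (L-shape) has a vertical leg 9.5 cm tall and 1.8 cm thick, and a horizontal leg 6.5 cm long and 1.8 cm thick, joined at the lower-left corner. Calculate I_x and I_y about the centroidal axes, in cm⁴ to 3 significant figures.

Split into non-overlapping primitives; take the origin at the lower-left of the bounding box.
Vertical leg: 1.8 × 9.5, A = 17.1 cm², y = 4.75 cm, Ī = 128.61 cm⁴.
Horizontal leg (remainder): 4.7 × 1.8, A = 8.46 cm², y = 0.9 cm, Ī = 2.2842 cm⁴.
Centroid: ȳ = ΣA·y / ΣA = 3.4757 cm.
Transfer each piece to the centroidal x-axis using Ī + A·d² with d = y − 3.4757:
  vertical leg: d = 1.2743 cm → contributes +156.37 cm⁴
  horizontal leg (remainder): d = -2.5757 cm → contributes +58.41 cm⁴
Total I = 214.78 cm⁴.
For the y-axis: x̄ = 1.9757 cm.
Repeating about the centroidal y-axis gives I_y = 79.973 cm⁴.

I_x ≈ 215 cm⁴, I_y ≈ 80.0 cm⁴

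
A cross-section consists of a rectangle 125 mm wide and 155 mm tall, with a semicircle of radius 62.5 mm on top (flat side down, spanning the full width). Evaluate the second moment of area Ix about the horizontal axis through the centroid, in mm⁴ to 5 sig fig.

Treat the section as a set of non-overlapping primitives; coordinates are from the bounding-box lower-left.
Rectangular body: 125 × 155, A = 19 375 mm², y = 77.5 mm, Ī = 38 790 365 mm⁴.
Semicircular cap: semicircle r = 62.5, A = 6135.923 mm², y = 181.5258 mm, Ī = 1 674 758 mm⁴.
Centroid: ȳ = ΣA·y / ΣA = 102.5204 mm.
Transfer each piece to the horizontal axis through the centroid using Ī + A·d² with d = y − 102.5204:
  rectangular body: d = -25.02044 mm → contributes +50 919 547 mm⁴
  semicircular cap: d = 79.00539 mm → contributes +39 974 277 mm⁴
Total I = 90 893 823 mm⁴.

Ix ≈ 9.0894 × 10⁷ mm⁴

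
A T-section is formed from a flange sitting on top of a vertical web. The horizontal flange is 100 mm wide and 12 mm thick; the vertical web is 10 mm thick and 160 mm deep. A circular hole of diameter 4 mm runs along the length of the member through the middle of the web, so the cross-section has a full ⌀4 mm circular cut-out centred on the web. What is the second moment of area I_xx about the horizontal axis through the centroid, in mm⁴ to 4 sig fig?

Split into non-overlapping primitives; take the origin at the lower-left of the bounding box.
Flange: 100 × 12, A = 1 200 mm², y = 166 mm, Ī = 14 400 mm⁴.
Web: 10 × 160, A = 1 600 mm², y = 80 mm, Ī = 3 413 333 mm⁴.
Hole (subtracted): ⌀4, A = 12.5664 mm², y = 80 mm, Ī = 12.5664 mm⁴.
Centroid: ȳ = ΣA·y / ΣA = 117.023 mm.
Transfer each piece to the horizontal axis through the centroid using Ī + A·d² with d = y − 117.023:
  flange: d = 48.9767 mm → contributes +2 892 860 mm⁴
  web: d = -37.0233 mm → contributes +5 606 493 mm⁴
  hole: d = -37.0233 mm → contributes −17237.6 mm⁴
Total I = 8 482 116 mm⁴.

I_xx ≈ 8.482 × 10⁶ mm⁴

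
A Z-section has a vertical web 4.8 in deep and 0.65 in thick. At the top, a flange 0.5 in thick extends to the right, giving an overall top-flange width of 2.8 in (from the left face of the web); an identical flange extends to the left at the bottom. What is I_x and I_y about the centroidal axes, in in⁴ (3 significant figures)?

I_x ≈ 16.0 in⁴, I_y ≈ 5.15 in⁴

Break the section into simple shapes (no overlaps), measuring from the bottom-left corner of the bounding box.
Web: 0.65 × 4.8, A = 3.12 in², y = 2.4 in, Ī = 5.9904 in⁴.
Top flange (beyond web): 2.15 × 0.5, A = 1.075 in², y = 4.55 in, Ī = 0.022396 in⁴.
Bottom flange (beyond web): 2.15 × 0.5, A = 1.075 in², y = 0.25 in, Ī = 0.022396 in⁴.
Centroid: ȳ = ΣA·y / ΣA = 2.4 in.
Transfer each piece to the centroidal x-axis using Ī + A·d² with d = y − 2.4:
  web: d = 0 in → contributes +5.9904 in⁴
  top flange (beyond web): d = 2.15 in → contributes +4.9916 in⁴
  bottom flange (beyond web): d = -2.15 in → contributes +4.9916 in⁴
Total I = 15.974 in⁴.
For the y-axis: x̄ = 2.475 in.
Repeating about the centroidal y-axis gives I_y = 5.152 in⁴.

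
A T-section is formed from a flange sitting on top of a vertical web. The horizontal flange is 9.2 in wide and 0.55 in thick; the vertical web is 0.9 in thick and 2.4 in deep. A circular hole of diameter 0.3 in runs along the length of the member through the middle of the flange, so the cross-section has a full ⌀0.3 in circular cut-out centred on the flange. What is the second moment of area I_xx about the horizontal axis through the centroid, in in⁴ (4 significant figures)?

Break the section into simple shapes (no overlaps), measuring from the bottom-left corner of the bounding box.
Flange: 9.2 × 0.55, A = 5.06 in², y = 2.675 in, Ī = 0.127554 in⁴.
Web: 0.9 × 2.4, A = 2.16 in², y = 1.2 in, Ī = 1.0368 in⁴.
Hole (subtracted): ⌀0.3, A = 0.0706858 in², y = 2.675 in, Ī = 0.000397608 in⁴.
Centroid: ȳ = ΣA·y / ΣA = 2.22936 in.
Transfer each piece to the horizontal axis through the centroid using Ī + A·d² with d = y − 2.22936:
  flange: d = 0.445637 in → contributes +1.13243 in⁴
  web: d = -1.02936 in → contributes +3.32551 in⁴
  hole: d = 0.445637 in → contributes −0.0144353 in⁴
Total I = 4.44351 in⁴.

I_xx ≈ 4.444 in⁴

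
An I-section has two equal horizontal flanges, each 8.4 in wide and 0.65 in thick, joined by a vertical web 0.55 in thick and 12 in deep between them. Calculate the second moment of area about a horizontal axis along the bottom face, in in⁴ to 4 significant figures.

I_base ≈ 1291 in⁴

Split into non-overlapping primitives; take the origin at the lower-left of the bounding box.
Bottom flange: 8.4 × 0.65, A = 5.46 in², y = 0.325 in, Ī = 0.192238 in⁴.
Web: 0.55 × 12, A = 6.6 in², y = 6.65 in, Ī = 79.2 in⁴.
Top flange: 8.4 × 0.65, A = 5.46 in², y = 12.975 in, Ī = 0.192238 in⁴.
Transfer each piece to the bottom edge using Ī + A·d² with d = y − 0:
  bottom flange: d = 0.325 in → contributes +0.76895 in⁴
  web: d = 6.65 in → contributes +371.069 in⁴
  top flange: d = 12.975 in → contributes +919.387 in⁴
Total I = 1291.22 in⁴.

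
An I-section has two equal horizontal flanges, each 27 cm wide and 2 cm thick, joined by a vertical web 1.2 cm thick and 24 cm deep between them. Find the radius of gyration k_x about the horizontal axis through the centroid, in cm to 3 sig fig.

k_x ≈ 12.0 cm

Decompose the section into non-overlapping parts with the origin at the bottom-left of its bounding rectangle.
Bottom flange: 27 × 2, A = 54 cm², y = 1 cm, Ī = 18 cm⁴.
Web: 1.2 × 24, A = 28.8 cm², y = 14 cm, Ī = 1382.4 cm⁴.
Top flange: 27 × 2, A = 54 cm², y = 27 cm, Ī = 18 cm⁴.
By symmetry the centroid is at mid-height, ȳ = 14 cm.
Transfer each piece to the horizontal axis through the centroid using Ī + A·d² with d = y − 14:
  bottom flange: d = -13 cm → contributes +9 144 cm⁴
  web: d = 0 cm → contributes +1382.4 cm⁴
  top flange: d = 13 cm → contributes +9 144 cm⁴
Total I = 19 670 cm⁴.
Radius of gyration: k = √(I/A) = √(19 670 / 136.8) = 11.991 cm.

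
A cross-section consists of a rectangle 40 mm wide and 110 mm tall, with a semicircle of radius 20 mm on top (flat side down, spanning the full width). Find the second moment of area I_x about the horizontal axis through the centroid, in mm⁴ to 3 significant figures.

Break the section into simple shapes (no overlaps), measuring from the bottom-left corner of the bounding box.
Rectangular body: 40 × 110, A = 4 400 mm², y = 55 mm, Ī = 4 436 667 mm⁴.
Semicircular cap: semicircle r = 20, A = 628.32 mm², y = 118.49 mm, Ī = 17 561 mm⁴.
Centroid: ȳ = ΣA·y / ΣA = 62.933 mm.
Transfer each piece to the horizontal axis through the centroid using Ī + A·d² with d = y − 62.933:
  rectangular body: d = -7.9332 mm → contributes +4 713 586 mm⁴
  semicircular cap: d = 55.555 mm → contributes +1 956 779 mm⁴
Total I = 6 670 365 mm⁴.

I_x ≈ 6.67 × 10⁶ mm⁴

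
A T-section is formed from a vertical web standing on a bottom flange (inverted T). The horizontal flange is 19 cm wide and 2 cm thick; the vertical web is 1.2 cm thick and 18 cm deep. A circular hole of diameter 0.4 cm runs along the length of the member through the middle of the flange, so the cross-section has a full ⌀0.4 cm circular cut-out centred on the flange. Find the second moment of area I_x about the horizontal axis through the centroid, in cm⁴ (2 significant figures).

I_x ≈ 2000 cm⁴

Treat the section as a set of non-overlapping primitives; coordinates are from the bounding-box lower-left.
Flange: 19 × 2, A = 38 cm², y = 1 cm, Ī = 12.67 cm⁴.
Web: 1.2 × 18, A = 21.6 cm², y = 11 cm, Ī = 583.2 cm⁴.
Hole (subtracted): ⌀0.4, A = 0.1257 cm², y = 1 cm, Ī = 0.001257 cm⁴.
Centroid: ȳ = ΣA·y / ΣA = 4.632 cm.
Transfer each piece to the horizontal axis through the centroid using Ī + A·d² with d = y − 4.632:
  flange: d = -3.632 cm → contributes +513.9 cm⁴
  web: d = 6.368 cm → contributes +1 459 cm⁴
  hole: d = -3.632 cm → contributes −1.659 cm⁴
Total I = 1 971 cm⁴.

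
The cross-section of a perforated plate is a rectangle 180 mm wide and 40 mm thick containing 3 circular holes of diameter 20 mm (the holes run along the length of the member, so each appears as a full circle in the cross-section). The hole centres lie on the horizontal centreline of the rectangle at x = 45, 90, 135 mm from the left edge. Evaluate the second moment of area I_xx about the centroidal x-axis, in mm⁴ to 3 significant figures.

I_xx ≈ 9.36 × 10⁵ mm⁴

Decompose the section into non-overlapping parts with the origin at the bottom-left of its bounding rectangle.
Plate: 180 × 40, A = 7 200 mm², y = 20 mm, Ī = 960 000 mm⁴.
Hole 1 (subtracted): ⌀20, A = 314.16 mm², y = 20 mm, Ī = 7 854 mm⁴.
Hole 2 (subtracted): ⌀20, A = 314.16 mm², y = 20 mm, Ī = 7 854 mm⁴.
Hole 3 (subtracted): ⌀20, A = 314.16 mm², y = 20 mm, Ī = 7 854 mm⁴.
By symmetry the centroid is at mid-height, ȳ = 20 mm.
All pieces are centred on the centroidal x-axis, so I = ΣĪ (holes subtracted) = 936 438 mm⁴.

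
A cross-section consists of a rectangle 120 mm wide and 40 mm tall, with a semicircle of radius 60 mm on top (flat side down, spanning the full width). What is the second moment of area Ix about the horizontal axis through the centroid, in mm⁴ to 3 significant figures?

Split into non-overlapping primitives; take the origin at the lower-left of the bounding box.
Rectangular body: 120 × 40, A = 4 800 mm², y = 20 mm, Ī = 640 000 mm⁴.
Semicircular cap: semicircle r = 60, A = 5654.9 mm², y = 65.465 mm, Ī = 1 422 450 mm⁴.
Centroid: ȳ = ΣA·y / ΣA = 44.591 mm.
Transfer each piece to the horizontal axis through the centroid using Ī + A·d² with d = y − 44.591:
  rectangular body: d = -24.591 mm → contributes +3 542 681 mm⁴
  semicircular cap: d = 20.874 mm → contributes +3 886 323 mm⁴
Total I = 7 429 004 mm⁴.

Ix ≈ 7.43 × 10⁶ mm⁴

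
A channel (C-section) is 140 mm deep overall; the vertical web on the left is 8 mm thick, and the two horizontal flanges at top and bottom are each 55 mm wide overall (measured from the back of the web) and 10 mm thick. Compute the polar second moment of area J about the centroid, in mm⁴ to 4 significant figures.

J ≈ 6.374 × 10⁶ mm⁴

Decompose the section into non-overlapping parts with the origin at the bottom-left of its bounding rectangle.
Web: 8 × 140, A = 1 120 mm², y = 70 mm, Ī = 1 829 333 mm⁴.
Top flange (beyond web): 47 × 10, A = 470 mm², y = 135 mm, Ī = 3916.67 mm⁴.
Bottom flange (beyond web): 47 × 10, A = 470 mm², y = 5 mm, Ī = 3916.67 mm⁴.
By symmetry the centroid is at mid-height, ȳ = 70 mm.
Transfer each piece to the centroidal x-axis using Ī + A·d² with d = y − 70:
  web: d = 0 mm → contributes +1 829 333 mm⁴
  top flange (beyond web): d = 65 mm → contributes +1 989 667 mm⁴
  bottom flange (beyond web): d = -65 mm → contributes +1 989 667 mm⁴
Total I = 5 808 667 mm⁴.
For the y-axis: x̄ = 16.5485 mm.
Repeating about the centroidal y-axis gives I_y = 565 507 mm⁴.
Polar second moment: J = I_x + I_y = 6 374 173 mm⁴.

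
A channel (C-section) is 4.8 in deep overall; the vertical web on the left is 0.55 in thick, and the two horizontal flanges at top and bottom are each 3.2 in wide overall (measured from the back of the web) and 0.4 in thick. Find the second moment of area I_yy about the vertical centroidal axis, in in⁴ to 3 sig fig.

Decompose the section into non-overlapping parts with the origin at the bottom-left of its bounding rectangle.
Web: 0.55 × 4.8, A = 2.64 in², x = 0.275 in, Ī = 0.06655 in⁴.
Top flange (beyond web): 2.65 × 0.4, A = 1.06 in², x = 1.875 in, Ī = 0.62032 in⁴.
Bottom flange (beyond web): 2.65 × 0.4, A = 1.06 in², x = 1.875 in, Ī = 0.62032 in⁴.
Centroid: x̄ = ΣA·x / ΣA = 0.98761 in.
Transfer each piece to the vertical centroidal axis using Ī + A·d² with d = x − 0.98761:
  web: d = -0.71261 in → contributes +1.4072 in⁴
  top flange (beyond web): d = 0.88739 in → contributes +1.455 in⁴
  bottom flange (beyond web): d = 0.88739 in → contributes +1.455 in⁴
Total I = 4.3172 in⁴.

I_yy ≈ 4.32 in⁴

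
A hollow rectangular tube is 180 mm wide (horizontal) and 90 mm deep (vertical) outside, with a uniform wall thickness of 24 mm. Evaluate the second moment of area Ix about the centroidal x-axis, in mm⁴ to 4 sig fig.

Ix ≈ 1.012 × 10⁷ mm⁴

Break the section into simple shapes (no overlaps), measuring from the bottom-left corner of the bounding box.
Outer rectangle: 180 × 90, A = 16 200 mm², y = 45 mm, Ī = 10 935 000 mm⁴.
Inner void (subtracted): 132 × 42, A = 5 544 mm², y = 45 mm, Ī = 814 968 mm⁴.
By symmetry the centroid is at mid-height, ȳ = 45 mm.
All pieces are centred on the centroidal x-axis, so I = ΣĪ (holes subtracted) = 10 120 032 mm⁴.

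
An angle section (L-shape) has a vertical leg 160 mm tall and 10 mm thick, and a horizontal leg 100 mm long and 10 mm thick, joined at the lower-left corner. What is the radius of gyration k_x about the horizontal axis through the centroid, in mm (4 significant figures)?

k_x ≈ 51.62 mm

Decompose the section into non-overlapping parts with the origin at the bottom-left of its bounding rectangle.
Vertical leg: 10 × 160, A = 1 600 mm², y = 80 mm, Ī = 3 413 333 mm⁴.
Horizontal leg (remainder): 90 × 10, A = 900 mm², y = 5 mm, Ī = 7 500 mm⁴.
Centroid: ȳ = ΣA·y / ΣA = 53 mm.
Transfer each piece to the horizontal axis through the centroid using Ī + A·d² with d = y − 53:
  vertical leg: d = 27 mm → contributes +4 579 733 mm⁴
  horizontal leg (remainder): d = -48 mm → contributes +2 081 100 mm⁴
Total I = 6 660 833 mm⁴.
Radius of gyration: k = √(I/A) = √(6 660 833 / 2 500) = 51.6172 mm.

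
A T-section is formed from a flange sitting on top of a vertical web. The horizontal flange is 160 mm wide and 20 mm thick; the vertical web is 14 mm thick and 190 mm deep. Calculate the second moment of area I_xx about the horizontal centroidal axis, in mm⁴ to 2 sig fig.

Split into non-overlapping primitives; take the origin at the lower-left of the bounding box.
Flange: 160 × 20, A = 3 200 mm², y = 200 mm, Ī = 106 667 mm⁴.
Web: 14 × 190, A = 2 660 mm², y = 95 mm, Ī = 8 002 167 mm⁴.
Centroid: ȳ = ΣA·y / ΣA = 152.3 mm.
Transfer each piece to the horizontal centroidal axis using Ī + A·d² with d = y − 152.3:
  flange: d = 47.66 mm → contributes +7 376 034 mm⁴
  web: d = -57.34 mm → contributes +16 747 270 mm⁴
Total I = 24 123 304 mm⁴.

I_xx ≈ 2.4 × 10⁷ mm⁴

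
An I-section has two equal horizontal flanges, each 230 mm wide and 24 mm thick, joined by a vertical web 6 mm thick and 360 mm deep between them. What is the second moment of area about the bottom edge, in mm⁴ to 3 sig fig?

Break the section into simple shapes (no overlaps), measuring from the bottom-left corner of the bounding box.
Bottom flange: 230 × 24, A = 5 520 mm², y = 12 mm, Ī = 264 960 mm⁴.
Web: 6 × 360, A = 2 160 mm², y = 204 mm, Ī = 23 328 000 mm⁴.
Top flange: 230 × 24, A = 5 520 mm², y = 396 mm, Ī = 264 960 mm⁴.
Transfer each piece to the base of the section using Ī + A·d² with d = y − 0:
  bottom flange: d = 12 mm → contributes +1 059 840 mm⁴
  web: d = 204 mm → contributes +113 218 560 mm⁴
  top flange: d = 396 mm → contributes +865 889 280 mm⁴
Total I = 980 167 680 mm⁴.

I_base ≈ 9.80 × 10⁸ mm⁴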